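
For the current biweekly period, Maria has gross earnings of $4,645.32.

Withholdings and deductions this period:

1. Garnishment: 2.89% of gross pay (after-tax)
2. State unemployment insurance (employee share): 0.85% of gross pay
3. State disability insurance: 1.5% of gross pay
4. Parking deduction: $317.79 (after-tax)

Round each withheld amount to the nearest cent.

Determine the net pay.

$4,084.11

State disability insurance: $4,645.32 × 0.015 = $69.68
State unemployment insurance (employee share): $4,645.32 × 0.0085 = $39.49
Parking deduction: $317.79
Garnishment: $4,645.32 × 0.0289 = $134.25
Total deductions = $69.68 + $39.49 + $317.79 + $134.25 = $561.21
Net pay = $4,645.32 − $561.21 = $4,084.11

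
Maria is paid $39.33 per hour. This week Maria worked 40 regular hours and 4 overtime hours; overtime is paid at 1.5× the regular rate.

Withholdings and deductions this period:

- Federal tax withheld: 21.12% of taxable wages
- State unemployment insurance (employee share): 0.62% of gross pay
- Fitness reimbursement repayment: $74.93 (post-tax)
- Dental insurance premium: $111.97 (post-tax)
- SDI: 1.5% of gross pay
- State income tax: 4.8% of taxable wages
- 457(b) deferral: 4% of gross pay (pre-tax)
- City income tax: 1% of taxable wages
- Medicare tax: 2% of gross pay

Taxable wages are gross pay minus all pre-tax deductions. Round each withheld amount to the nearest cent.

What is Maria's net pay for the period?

$1,007.82

Regular pay: 40 × $39.33 = $1,573.20
Overtime pay: 4 × $39.33 × 1.5 = $235.98
Gross pay = $1,573.20 + $235.98 = $1,809.18
457(b) deferral: $1,809.18 × 0.04 = $72.37
Taxable wages = $1,809.18 − $72.37 = $1,736.81
City income tax: $1,736.81 × 0.01 = $17.37
State income tax: $1,736.81 × 0.048 = $83.37
Federal tax withheld: $1,736.81 × 0.2112 = $366.81
SDI: $1,809.18 × 0.015 = $27.14
Medicare tax: $1,809.18 × 0.02 = $36.18
State unemployment insurance (employee share): $1,809.18 × 0.0062 = $11.22
Fitness reimbursement repayment: $74.93
Dental insurance premium: $111.97
Total deductions = $72.37 + $17.37 + $83.37 + $366.81 + $27.14 + $36.18 + $11.22 + $74.93 + $111.97 = $801.36
Net pay = $1,809.18 − $801.36 = $1,007.82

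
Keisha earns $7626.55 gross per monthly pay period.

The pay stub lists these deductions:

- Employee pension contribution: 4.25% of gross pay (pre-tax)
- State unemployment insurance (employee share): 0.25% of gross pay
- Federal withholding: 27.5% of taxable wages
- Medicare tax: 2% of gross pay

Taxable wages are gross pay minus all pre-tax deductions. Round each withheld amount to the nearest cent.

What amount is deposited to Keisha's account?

$5122.65

Employee pension contribution: $7626.55 × 0.0425 = $324.13
Taxable wages = $7626.55 − $324.13 = $7302.42
Federal withholding: $7302.42 × 0.275 = $2008.17
Medicare tax: $7626.55 × 0.02 = $152.53
State unemployment insurance (employee share): $7626.55 × 0.0025 = $19.07
Total deductions = $324.13 + $2008.17 + $152.53 + $19.07 = $2503.90
Net pay = $7626.55 − $2503.90 = $5122.65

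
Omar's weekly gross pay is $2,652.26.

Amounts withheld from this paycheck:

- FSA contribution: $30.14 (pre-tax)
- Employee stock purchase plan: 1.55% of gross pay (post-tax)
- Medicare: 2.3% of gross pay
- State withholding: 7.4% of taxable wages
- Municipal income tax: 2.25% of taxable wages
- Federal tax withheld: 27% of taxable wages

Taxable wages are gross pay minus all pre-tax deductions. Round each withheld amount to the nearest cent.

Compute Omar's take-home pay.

$1,559.00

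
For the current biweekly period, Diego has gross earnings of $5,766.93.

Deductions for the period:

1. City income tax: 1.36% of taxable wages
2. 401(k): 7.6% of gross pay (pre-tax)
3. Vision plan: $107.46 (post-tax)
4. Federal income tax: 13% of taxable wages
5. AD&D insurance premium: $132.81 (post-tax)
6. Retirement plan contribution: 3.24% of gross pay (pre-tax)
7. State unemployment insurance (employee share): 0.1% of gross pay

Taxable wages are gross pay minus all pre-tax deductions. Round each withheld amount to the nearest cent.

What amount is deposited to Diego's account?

$4,157.39

Retirement plan contribution: $5,766.93 × 0.0324 = $186.85
401(k): $5,766.93 × 0.076 = $438.29
Pre-tax total = $186.85 + $438.29 = $625.14
Taxable wages = $5,766.93 − $625.14 = $5,141.79
Federal income tax: $5,141.79 × 0.13 = $668.43
City income tax: $5,141.79 × 0.0136 = $69.93
State unemployment insurance (employee share): $5,766.93 × 0.001 = $5.77
AD&D insurance premium: $132.81
Vision plan: $107.46
Total deductions = $186.85 + $438.29 + $668.43 + $69.93 + $5.77 + $132.81 + $107.46 = $1,609.54
Net pay = $5,766.93 − $1,609.54 = $4,157.39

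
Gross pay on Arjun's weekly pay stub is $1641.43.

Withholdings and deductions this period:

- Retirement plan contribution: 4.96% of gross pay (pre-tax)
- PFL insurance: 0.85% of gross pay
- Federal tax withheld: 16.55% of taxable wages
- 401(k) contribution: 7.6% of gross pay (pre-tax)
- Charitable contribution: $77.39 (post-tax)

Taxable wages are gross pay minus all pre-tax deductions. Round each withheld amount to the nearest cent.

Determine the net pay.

Retirement plan contribution: $1641.43 × 0.0496 = $81.41
401(k) contribution: $1641.43 × 0.076 = $124.75
Pre-tax total = $81.41 + $124.75 = $206.16
Taxable wages = $1641.43 − $206.16 = $1435.27
Federal tax withheld: $1435.27 × 0.1655 = $237.54
PFL insurance: $1641.43 × 0.0085 = $13.95
Charitable contribution: $77.39
Total deductions = $81.41 + $124.75 + $237.54 + $13.95 + $77.39 = $535.04
Net pay = $1641.43 − $535.04 = $1106.39

$1106.39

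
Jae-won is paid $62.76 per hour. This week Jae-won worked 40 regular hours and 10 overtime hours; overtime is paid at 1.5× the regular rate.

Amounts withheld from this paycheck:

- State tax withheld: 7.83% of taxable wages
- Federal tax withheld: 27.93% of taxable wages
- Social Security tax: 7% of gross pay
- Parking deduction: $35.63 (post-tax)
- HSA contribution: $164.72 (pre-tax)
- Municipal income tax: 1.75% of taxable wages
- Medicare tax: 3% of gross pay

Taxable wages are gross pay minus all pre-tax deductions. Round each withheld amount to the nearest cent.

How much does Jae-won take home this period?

$1,673.29

Regular pay: 40 × $62.76 = $2,510.40
Overtime pay: 10 × $62.76 × 1.5 = $941.40
Gross pay = $2,510.40 + $941.40 = $3,451.80
HSA contribution: $164.72
Taxable wages = $3,451.80 − $164.72 = $3,287.08
Federal tax withheld: $3,287.08 × 0.2793 = $918.08
Municipal income tax: $3,287.08 × 0.0175 = $57.52
State tax withheld: $3,287.08 × 0.0783 = $257.38
Medicare tax: $3,451.80 × 0.03 = $103.55
Social Security tax: $3,451.80 × 0.07 = $241.63
Parking deduction: $35.63
Total deductions = $164.72 + $918.08 + $57.52 + $257.38 + $103.55 + $241.63 + $35.63 = $1,778.51
Net pay = $3,451.80 − $1,778.51 = $1,673.29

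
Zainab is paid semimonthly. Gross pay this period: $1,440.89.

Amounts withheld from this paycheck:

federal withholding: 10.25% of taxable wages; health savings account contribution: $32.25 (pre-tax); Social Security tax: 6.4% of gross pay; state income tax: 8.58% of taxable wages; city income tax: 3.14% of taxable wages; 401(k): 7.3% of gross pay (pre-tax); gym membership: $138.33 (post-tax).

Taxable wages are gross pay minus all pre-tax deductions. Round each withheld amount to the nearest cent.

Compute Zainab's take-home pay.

Health savings account contribution: $32.25
401(k): $1,440.89 × 0.073 = $105.18
Pre-tax total = $32.25 + $105.18 = $137.43
Taxable wages = $1,440.89 − $137.43 = $1,303.46
City income tax: $1,303.46 × 0.0314 = $40.93
State income tax: $1,303.46 × 0.0858 = $111.84
Federal withholding: $1,303.46 × 0.1025 = $133.60
Social Security tax: $1,440.89 × 0.064 = $92.22
Gym membership: $138.33
Total deductions = $32.25 + $105.18 + $40.93 + $111.84 + $133.60 + $92.22 + $138.33 = $654.35
Net pay = $1,440.89 − $654.35 = $786.54

$786.54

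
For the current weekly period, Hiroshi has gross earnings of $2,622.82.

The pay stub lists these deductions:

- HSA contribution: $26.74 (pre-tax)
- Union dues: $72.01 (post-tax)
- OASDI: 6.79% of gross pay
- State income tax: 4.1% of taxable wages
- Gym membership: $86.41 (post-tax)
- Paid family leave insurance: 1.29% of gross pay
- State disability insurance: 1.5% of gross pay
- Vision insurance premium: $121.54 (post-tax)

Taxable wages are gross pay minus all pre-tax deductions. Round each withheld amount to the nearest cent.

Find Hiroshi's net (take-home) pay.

HSA contribution: $26.74
Taxable wages = $2,622.82 − $26.74 = $2,596.08
State income tax: $2,596.08 × 0.041 = $106.44
State disability insurance: $2,622.82 × 0.015 = $39.34
Paid family leave insurance: $2,622.82 × 0.0129 = $33.83
OASDI: $2,622.82 × 0.0679 = $178.09
Union dues: $72.01
Vision insurance premium: $121.54
Gym membership: $86.41
Total deductions = $26.74 + $106.44 + $39.34 + $33.83 + $178.09 + $72.01 + $121.54 + $86.41 = $664.40
Net pay = $2,622.82 − $664.40 = $1,958.42

$1,958.42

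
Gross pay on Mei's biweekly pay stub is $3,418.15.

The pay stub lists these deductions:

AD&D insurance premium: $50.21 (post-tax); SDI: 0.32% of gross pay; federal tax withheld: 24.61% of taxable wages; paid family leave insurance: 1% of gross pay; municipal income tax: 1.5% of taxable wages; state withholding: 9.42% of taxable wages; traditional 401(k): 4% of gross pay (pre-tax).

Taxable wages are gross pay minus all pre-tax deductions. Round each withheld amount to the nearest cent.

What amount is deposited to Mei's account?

Traditional 401(k): $3,418.15 × 0.04 = $136.73
Taxable wages = $3,418.15 − $136.73 = $3,281.42
Federal tax withheld: $3,281.42 × 0.2461 = $807.56
State withholding: $3,281.42 × 0.0942 = $309.11
Municipal income tax: $3,281.42 × 0.015 = $49.22
SDI: $3,418.15 × 0.0032 = $10.94
Paid family leave insurance: $3,418.15 × 0.01 = $34.18
AD&D insurance premium: $50.21
Total deductions = $136.73 + $807.56 + $309.11 + $49.22 + $10.94 + $34.18 + $50.21 = $1,397.95
Net pay = $3,418.15 − $1,397.95 = $2,020.20

$2,020.20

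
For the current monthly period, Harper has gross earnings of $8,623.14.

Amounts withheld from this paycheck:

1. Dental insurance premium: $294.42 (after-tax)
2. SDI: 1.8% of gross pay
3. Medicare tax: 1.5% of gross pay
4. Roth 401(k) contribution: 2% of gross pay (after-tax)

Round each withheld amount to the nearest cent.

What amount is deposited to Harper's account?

$7,871.69

SDI: $8,623.14 × 0.018 = $155.22
Medicare tax: $8,623.14 × 0.015 = $129.35
Dental insurance premium: $294.42
Roth 401(k) contribution: $8,623.14 × 0.02 = $172.46
Total deductions = $155.22 + $129.35 + $294.42 + $172.46 = $751.45
Net pay = $8,623.14 − $751.45 = $7,871.69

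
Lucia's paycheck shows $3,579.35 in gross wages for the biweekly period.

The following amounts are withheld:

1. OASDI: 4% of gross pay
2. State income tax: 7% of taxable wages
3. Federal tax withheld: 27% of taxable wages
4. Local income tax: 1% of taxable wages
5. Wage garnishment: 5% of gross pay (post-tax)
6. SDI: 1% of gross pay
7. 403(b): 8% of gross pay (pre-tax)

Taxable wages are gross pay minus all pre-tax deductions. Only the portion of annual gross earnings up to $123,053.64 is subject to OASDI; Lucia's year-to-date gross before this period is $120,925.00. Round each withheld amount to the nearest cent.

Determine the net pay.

$1,840.54

403(b): $3,579.35 × 0.08 = $286.35
Taxable wages = $3,579.35 − $286.35 = $3,293.00
Federal tax withheld: $3,293.00 × 0.27 = $889.11
Local income tax: $3,293.00 × 0.01 = $32.93
State income tax: $3,293.00 × 0.07 = $230.51
SDI: $3,579.35 × 0.01 = $35.79
OASDI: only $123,053.64 − $120,925.00 = $2,128.64 of this check is subject → $2,128.64 × 0.04 = $85.15
Wage garnishment: $3,579.35 × 0.05 = $178.97
Total deductions = $286.35 + $889.11 + $32.93 + $230.51 + $35.79 + $85.15 + $178.97 = $1,738.81
Net pay = $3,579.35 − $1,738.81 = $1,840.54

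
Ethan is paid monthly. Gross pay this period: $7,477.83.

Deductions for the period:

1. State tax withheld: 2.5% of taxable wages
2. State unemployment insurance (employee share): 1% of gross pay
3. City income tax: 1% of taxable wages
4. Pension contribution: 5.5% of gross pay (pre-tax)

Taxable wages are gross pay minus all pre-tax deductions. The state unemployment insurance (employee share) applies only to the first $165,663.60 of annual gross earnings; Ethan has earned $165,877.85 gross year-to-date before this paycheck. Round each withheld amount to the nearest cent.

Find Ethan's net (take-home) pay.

Pension contribution: $7,477.83 × 0.055 = $411.28
Taxable wages = $7,477.83 − $411.28 = $7,066.55
State tax withheld: $7,066.55 × 0.025 = $176.66
City income tax: $7,066.55 × 0.01 = $70.67
State unemployment insurance (employee share): annual cap $165,663.60 already reached (YTD $165,877.85), so $0.00
Total deductions = $411.28 + $176.66 + $70.67 + $0.00 = $658.61
Net pay = $7,477.83 − $658.61 = $6,819.22

$6,819.22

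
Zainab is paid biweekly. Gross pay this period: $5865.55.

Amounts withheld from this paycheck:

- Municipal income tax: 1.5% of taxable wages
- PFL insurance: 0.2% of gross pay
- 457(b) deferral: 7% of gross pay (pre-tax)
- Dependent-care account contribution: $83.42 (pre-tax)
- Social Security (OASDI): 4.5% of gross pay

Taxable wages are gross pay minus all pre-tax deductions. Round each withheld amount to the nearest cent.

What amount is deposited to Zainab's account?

$5015.29

Dependent-care account contribution: $83.42
457(b) deferral: $5865.55 × 0.07 = $410.59
Pre-tax total = $83.42 + $410.59 = $494.01
Taxable wages = $5865.55 − $494.01 = $5371.54
Municipal income tax: $5371.54 × 0.015 = $80.57
PFL insurance: $5865.55 × 0.002 = $11.73
Social Security (OASDI): $5865.55 × 0.045 = $263.95
Total deductions = $83.42 + $410.59 + $80.57 + $11.73 + $263.95 = $850.26
Net pay = $5865.55 − $850.26 = $5015.29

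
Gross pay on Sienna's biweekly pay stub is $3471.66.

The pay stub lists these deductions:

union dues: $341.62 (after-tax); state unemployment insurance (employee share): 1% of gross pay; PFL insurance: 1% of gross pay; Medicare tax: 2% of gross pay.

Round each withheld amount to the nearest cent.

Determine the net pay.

Medicare tax: $3471.66 × 0.02 = $69.43
State unemployment insurance (employee share): $3471.66 × 0.01 = $34.72
PFL insurance: $3471.66 × 0.01 = $34.72
Union dues: $341.62
Total deductions = $69.43 + $34.72 + $34.72 + $341.62 = $480.49
Net pay = $3471.66 − $480.49 = $2991.17

$2991.17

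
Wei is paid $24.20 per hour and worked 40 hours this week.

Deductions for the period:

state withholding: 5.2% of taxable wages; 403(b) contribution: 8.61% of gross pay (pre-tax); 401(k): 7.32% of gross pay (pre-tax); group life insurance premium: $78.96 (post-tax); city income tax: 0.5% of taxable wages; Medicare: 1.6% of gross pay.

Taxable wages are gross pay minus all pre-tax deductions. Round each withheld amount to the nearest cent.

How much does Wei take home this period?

$672.96

Gross pay: 40 × $24.20 = $968.00
401(k): $968.00 × 0.0732 = $70.86
403(b) contribution: $968.00 × 0.0861 = $83.34
Pre-tax total = $70.86 + $83.34 = $154.20
Taxable wages = $968.00 − $154.20 = $813.80
State withholding: $813.80 × 0.052 = $42.32
City income tax: $813.80 × 0.005 = $4.07
Medicare: $968.00 × 0.016 = $15.49
Group life insurance premium: $78.96
Total deductions = $70.86 + $83.34 + $42.32 + $4.07 + $15.49 + $78.96 = $295.04
Net pay = $968.00 − $295.04 = $672.96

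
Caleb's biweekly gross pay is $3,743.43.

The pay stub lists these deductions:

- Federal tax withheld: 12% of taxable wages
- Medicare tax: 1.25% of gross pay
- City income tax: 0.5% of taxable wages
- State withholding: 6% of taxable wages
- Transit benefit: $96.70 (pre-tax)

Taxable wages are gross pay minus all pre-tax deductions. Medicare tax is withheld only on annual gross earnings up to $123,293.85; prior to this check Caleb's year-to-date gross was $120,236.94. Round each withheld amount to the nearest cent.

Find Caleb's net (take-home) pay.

$2,933.88

Transit benefit: $96.70
Taxable wages = $3,743.43 − $96.70 = $3,646.73
Federal tax withheld: $3,646.73 × 0.12 = $437.61
State withholding: $3,646.73 × 0.06 = $218.80
City income tax: $3,646.73 × 0.005 = $18.23
Medicare tax: only $123,293.85 − $120,236.94 = $3,056.91 of this check is subject → $3,056.91 × 0.0125 = $38.21
Total deductions = $96.70 + $437.61 + $218.80 + $18.23 + $38.21 = $809.55
Net pay = $3,743.43 − $809.55 = $2,933.88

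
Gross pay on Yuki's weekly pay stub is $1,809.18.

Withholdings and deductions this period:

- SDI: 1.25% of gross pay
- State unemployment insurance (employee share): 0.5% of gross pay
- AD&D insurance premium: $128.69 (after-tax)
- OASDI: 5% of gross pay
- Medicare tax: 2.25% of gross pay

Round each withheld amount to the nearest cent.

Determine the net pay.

OASDI: $1,809.18 × 0.05 = $90.46
Medicare tax: $1,809.18 × 0.0225 = $40.71
SDI: $1,809.18 × 0.0125 = $22.61
State unemployment insurance (employee share): $1,809.18 × 0.005 = $9.05
AD&D insurance premium: $128.69
Total deductions = $90.46 + $40.71 + $22.61 + $9.05 + $128.69 = $291.52
Net pay = $1,809.18 − $291.52 = $1,517.66

$1,517.66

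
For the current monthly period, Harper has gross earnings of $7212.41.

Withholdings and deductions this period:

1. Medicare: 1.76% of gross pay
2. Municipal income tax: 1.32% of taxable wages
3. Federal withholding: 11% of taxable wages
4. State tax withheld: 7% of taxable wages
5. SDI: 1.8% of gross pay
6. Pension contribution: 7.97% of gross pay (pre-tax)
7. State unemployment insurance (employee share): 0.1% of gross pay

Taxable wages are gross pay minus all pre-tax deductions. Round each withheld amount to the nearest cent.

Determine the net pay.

$5091.23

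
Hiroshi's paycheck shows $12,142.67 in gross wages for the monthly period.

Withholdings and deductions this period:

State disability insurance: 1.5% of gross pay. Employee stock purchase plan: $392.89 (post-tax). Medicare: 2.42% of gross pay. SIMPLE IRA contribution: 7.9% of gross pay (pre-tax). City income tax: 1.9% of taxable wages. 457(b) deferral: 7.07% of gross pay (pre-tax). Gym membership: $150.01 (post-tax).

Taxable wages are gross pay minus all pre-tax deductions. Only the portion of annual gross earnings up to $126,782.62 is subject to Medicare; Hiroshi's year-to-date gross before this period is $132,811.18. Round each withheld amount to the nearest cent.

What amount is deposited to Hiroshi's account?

$9,403.70

SIMPLE IRA contribution: $12,142.67 × 0.079 = $959.27
457(b) deferral: $12,142.67 × 0.0707 = $858.49
Pre-tax total = $959.27 + $858.49 = $1,817.76
Taxable wages = $12,142.67 − $1,817.76 = $10,324.91
City income tax: $10,324.91 × 0.019 = $196.17
Medicare: annual cap $126,782.62 already reached (YTD $132,811.18), so $0.00
State disability insurance: $12,142.67 × 0.015 = $182.14
Employee stock purchase plan: $392.89
Gym membership: $150.01
Total deductions = $959.27 + $858.49 + $196.17 + $0.00 + $182.14 + $392.89 + $150.01 = $2,738.97
Net pay = $12,142.67 − $2,738.97 = $9,403.70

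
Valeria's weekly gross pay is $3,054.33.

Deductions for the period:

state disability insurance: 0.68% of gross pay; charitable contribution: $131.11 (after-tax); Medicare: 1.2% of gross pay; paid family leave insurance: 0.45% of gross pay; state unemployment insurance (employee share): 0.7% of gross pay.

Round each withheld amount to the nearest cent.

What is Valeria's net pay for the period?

Paid family leave insurance: $3,054.33 × 0.0045 = $13.74
Medicare: $3,054.33 × 0.012 = $36.65
State unemployment insurance (employee share): $3,054.33 × 0.007 = $21.38
State disability insurance: $3,054.33 × 0.0068 = $20.77
Charitable contribution: $131.11
Total deductions = $13.74 + $36.65 + $21.38 + $20.77 + $131.11 = $223.65
Net pay = $3,054.33 − $223.65 = $2,830.68

$2,830.68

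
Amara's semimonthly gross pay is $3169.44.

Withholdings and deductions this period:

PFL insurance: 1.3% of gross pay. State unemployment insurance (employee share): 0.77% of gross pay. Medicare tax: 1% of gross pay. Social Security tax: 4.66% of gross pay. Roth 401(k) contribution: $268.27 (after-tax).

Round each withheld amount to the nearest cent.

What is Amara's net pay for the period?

PFL insurance: $3169.44 × 0.013 = $41.20
State unemployment insurance (employee share): $3169.44 × 0.0077 = $24.40
Medicare tax: $3169.44 × 0.01 = $31.69
Social Security tax: $3169.44 × 0.0466 = $147.70
Roth 401(k) contribution: $268.27
Total deductions = $41.20 + $24.40 + $31.69 + $147.70 + $268.27 = $513.26
Net pay = $3169.44 − $513.26 = $2656.18

$2656.18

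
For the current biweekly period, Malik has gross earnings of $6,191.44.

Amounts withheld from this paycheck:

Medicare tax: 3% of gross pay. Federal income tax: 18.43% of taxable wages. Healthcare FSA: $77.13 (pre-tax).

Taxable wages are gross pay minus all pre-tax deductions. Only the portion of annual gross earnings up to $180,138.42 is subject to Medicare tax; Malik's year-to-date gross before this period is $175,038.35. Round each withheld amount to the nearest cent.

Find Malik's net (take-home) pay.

Healthcare FSA: $77.13
Taxable wages = $6,191.44 − $77.13 = $6,114.31
Federal income tax: $6,114.31 × 0.1843 = $1,126.87
Medicare tax: only $180,138.42 − $175,038.35 = $5,100.07 of this check is subject → $5,100.07 × 0.03 = $153.00
Total deductions = $77.13 + $1,126.87 + $153.00 = $1,357.00
Net pay = $6,191.44 − $1,357.00 = $4,834.44

$4,834.44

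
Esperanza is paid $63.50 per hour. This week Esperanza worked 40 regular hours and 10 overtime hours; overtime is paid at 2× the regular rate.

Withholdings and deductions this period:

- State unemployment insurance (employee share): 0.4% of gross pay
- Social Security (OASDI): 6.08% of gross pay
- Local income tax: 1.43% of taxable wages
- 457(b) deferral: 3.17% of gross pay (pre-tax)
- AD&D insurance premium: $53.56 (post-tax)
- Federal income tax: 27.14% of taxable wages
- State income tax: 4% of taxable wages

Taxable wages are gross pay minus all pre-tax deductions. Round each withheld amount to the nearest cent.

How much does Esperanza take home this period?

$2,187.19

Regular pay: 40 × $63.50 = $2,540.00
Overtime pay: 10 × $63.50 × 2 = $1,270.00
Gross pay = $2,540.00 + $1,270.00 = $3,810.00
457(b) deferral: $3,810.00 × 0.0317 = $120.78
Taxable wages = $3,810.00 − $120.78 = $3,689.22
Local income tax: $3,689.22 × 0.0143 = $52.76
State income tax: $3,689.22 × 0.04 = $147.57
Federal income tax: $3,689.22 × 0.2714 = $1,001.25
Social Security (OASDI): $3,810.00 × 0.0608 = $231.65
State unemployment insurance (employee share): $3,810.00 × 0.004 = $15.24
AD&D insurance premium: $53.56
Total deductions = $120.78 + $52.76 + $147.57 + $1,001.25 + $231.65 + $15.24 + $53.56 = $1,622.81
Net pay = $3,810.00 − $1,622.81 = $2,187.19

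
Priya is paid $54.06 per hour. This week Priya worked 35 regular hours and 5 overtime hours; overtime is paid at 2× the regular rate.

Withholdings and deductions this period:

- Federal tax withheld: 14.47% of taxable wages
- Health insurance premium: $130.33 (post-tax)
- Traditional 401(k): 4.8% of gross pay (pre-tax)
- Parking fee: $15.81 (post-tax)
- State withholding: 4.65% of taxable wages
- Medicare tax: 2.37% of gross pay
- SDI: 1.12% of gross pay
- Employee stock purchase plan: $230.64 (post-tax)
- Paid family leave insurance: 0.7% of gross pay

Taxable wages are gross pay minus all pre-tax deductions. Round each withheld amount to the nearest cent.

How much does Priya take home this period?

$1,394.41

Regular pay: 35 × $54.06 = $1,892.10
Overtime pay: 5 × $54.06 × 2 = $540.60
Gross pay = $1,892.10 + $540.60 = $2,432.70
Traditional 401(k): $2,432.70 × 0.048 = $116.77
Taxable wages = $2,432.70 − $116.77 = $2,315.93
Federal tax withheld: $2,315.93 × 0.1447 = $335.12
State withholding: $2,315.93 × 0.0465 = $107.69
Medicare tax: $2,432.70 × 0.0237 = $57.65
Paid family leave insurance: $2,432.70 × 0.007 = $17.03
SDI: $2,432.70 × 0.0112 = $27.25
Parking fee: $15.81
Employee stock purchase plan: $230.64
Health insurance premium: $130.33
Total deductions = $116.77 + $335.12 + $107.69 + $57.65 + $17.03 + $27.25 + $15.81 + $230.64 + $130.33 = $1,038.29
Net pay = $2,432.70 − $1,038.29 = $1,394.41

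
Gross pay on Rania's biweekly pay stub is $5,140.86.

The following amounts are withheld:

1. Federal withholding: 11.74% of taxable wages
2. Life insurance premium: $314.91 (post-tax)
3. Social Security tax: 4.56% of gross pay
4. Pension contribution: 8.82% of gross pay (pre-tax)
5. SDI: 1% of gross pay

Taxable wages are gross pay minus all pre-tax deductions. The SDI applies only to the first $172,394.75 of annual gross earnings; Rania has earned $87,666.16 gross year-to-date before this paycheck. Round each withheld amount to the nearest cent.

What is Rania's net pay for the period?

Pension contribution: $5,140.86 × 0.0882 = $453.42
Taxable wages = $5,140.86 − $453.42 = $4,687.44
Federal withholding: $4,687.44 × 0.1174 = $550.31
Social Security tax: $5,140.86 × 0.0456 = $234.42
SDI: cap not yet reached, full $5,140.86 is subject → $5,140.86 × 0.01 = $51.41
Life insurance premium: $314.91
Total deductions = $453.42 + $550.31 + $234.42 + $51.41 + $314.91 = $1,604.47
Net pay = $5,140.86 − $1,604.47 = $3,536.39

$3,536.39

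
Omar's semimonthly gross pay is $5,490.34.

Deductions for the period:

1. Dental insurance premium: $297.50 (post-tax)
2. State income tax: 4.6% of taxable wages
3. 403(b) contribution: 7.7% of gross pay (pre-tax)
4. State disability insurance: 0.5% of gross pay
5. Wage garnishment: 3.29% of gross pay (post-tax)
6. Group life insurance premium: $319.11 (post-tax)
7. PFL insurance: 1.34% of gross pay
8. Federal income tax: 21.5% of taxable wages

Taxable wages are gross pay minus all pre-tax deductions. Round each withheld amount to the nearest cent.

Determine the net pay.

$2,846.68

403(b) contribution: $5,490.34 × 0.077 = $422.76
Taxable wages = $5,490.34 − $422.76 = $5,067.58
Federal income tax: $5,067.58 × 0.215 = $1,089.53
State income tax: $5,067.58 × 0.046 = $233.11
PFL insurance: $5,490.34 × 0.0134 = $73.57
State disability insurance: $5,490.34 × 0.005 = $27.45
Wage garnishment: $5,490.34 × 0.0329 = $180.63
Dental insurance premium: $297.50
Group life insurance premium: $319.11
Total deductions = $422.76 + $1,089.53 + $233.11 + $73.57 + $27.45 + $180.63 + $297.50 + $319.11 = $2,643.66
Net pay = $5,490.34 − $2,643.66 = $2,846.68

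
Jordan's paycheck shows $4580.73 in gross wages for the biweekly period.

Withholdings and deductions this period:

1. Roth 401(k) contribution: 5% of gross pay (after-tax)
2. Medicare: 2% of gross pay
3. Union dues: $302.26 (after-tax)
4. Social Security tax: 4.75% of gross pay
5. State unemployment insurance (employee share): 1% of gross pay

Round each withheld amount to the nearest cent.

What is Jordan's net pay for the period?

Medicare: $4580.73 × 0.02 = $91.61
Social Security tax: $4580.73 × 0.0475 = $217.58
State unemployment insurance (employee share): $4580.73 × 0.01 = $45.81
Roth 401(k) contribution: $4580.73 × 0.05 = $229.04
Union dues: $302.26
Total deductions = $91.61 + $217.58 + $45.81 + $229.04 + $302.26 = $886.30
Net pay = $4580.73 − $886.30 = $3694.43

$3694.43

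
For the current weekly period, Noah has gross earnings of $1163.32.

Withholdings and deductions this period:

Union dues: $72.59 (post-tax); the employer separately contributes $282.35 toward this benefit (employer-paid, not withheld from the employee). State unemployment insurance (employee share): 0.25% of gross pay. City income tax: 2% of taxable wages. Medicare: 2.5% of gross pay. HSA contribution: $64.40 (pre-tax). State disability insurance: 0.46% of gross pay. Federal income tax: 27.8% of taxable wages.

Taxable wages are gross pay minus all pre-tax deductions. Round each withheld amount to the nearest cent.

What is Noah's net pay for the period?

HSA contribution: $64.40
Taxable wages = $1163.32 − $64.40 = $1098.92
City income tax: $1098.92 × 0.02 = $21.98
Federal income tax: $1098.92 × 0.278 = $305.50
Medicare: $1163.32 × 0.025 = $29.08
State disability insurance: $1163.32 × 0.0046 = $5.35
State unemployment insurance (employee share): $1163.32 × 0.0025 = $2.91
Union dues: $72.59
(Employer's $282.35 toward union dues is not withheld from the employee.)
Total deductions = $64.40 + $21.98 + $305.50 + $29.08 + $5.35 + $2.91 + $72.59 = $501.81
Net pay = $1163.32 − $501.81 = $661.51

$661.51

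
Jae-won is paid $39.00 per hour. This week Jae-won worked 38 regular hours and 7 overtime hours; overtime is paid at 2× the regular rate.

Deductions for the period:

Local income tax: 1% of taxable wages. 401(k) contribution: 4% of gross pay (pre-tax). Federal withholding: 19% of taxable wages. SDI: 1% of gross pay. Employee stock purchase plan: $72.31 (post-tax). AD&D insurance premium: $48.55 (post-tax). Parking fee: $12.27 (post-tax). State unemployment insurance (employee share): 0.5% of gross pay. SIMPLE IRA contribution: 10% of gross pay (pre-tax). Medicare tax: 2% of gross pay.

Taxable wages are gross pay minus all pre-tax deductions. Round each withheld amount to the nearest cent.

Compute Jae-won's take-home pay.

Regular pay: 38 × $39.00 = $1482.00
Overtime pay: 7 × $39.00 × 2 = $546.00
Gross pay = $1482.00 + $546.00 = $2028.00
SIMPLE IRA contribution: $2028.00 × 0.1 = $202.80
401(k) contribution: $2028.00 × 0.04 = $81.12
Pre-tax total = $202.80 + $81.12 = $283.92
Taxable wages = $2028.00 − $283.92 = $1744.08
Federal withholding: $1744.08 × 0.19 = $331.38
Local income tax: $1744.08 × 0.01 = $17.44
Medicare tax: $2028.00 × 0.02 = $40.56
SDI: $2028.00 × 0.01 = $20.28
State unemployment insurance (employee share): $2028.00 × 0.005 = $10.14
AD&D insurance premium: $48.55
Parking fee: $12.27
Employee stock purchase plan: $72.31
Total deductions = $202.80 + $81.12 + $331.38 + $17.44 + $40.56 + $20.28 + $10.14 + $48.55 + $12.27 + $72.31 = $836.85
Net pay = $2028.00 − $836.85 = $1191.15

$1191.15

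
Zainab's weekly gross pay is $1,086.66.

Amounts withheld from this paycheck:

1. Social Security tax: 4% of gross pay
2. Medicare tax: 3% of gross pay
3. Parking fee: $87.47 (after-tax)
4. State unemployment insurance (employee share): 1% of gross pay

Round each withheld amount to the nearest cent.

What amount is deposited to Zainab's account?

$912.25

Medicare tax: $1,086.66 × 0.03 = $32.60
State unemployment insurance (employee share): $1,086.66 × 0.01 = $10.87
Social Security tax: $1,086.66 × 0.04 = $43.47
Parking fee: $87.47
Total deductions = $32.60 + $10.87 + $43.47 + $87.47 = $174.41
Net pay = $1,086.66 − $174.41 = $912.25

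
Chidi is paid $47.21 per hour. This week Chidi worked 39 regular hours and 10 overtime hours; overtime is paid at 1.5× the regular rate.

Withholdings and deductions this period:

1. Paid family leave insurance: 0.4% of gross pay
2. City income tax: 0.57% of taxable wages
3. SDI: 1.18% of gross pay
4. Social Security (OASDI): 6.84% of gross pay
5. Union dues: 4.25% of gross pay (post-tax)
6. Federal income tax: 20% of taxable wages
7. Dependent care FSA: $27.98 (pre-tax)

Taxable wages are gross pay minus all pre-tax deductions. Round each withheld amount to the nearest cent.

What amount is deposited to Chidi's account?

$1,679.72

Regular pay: 39 × $47.21 = $1,841.19
Overtime pay: 10 × $47.21 × 1.5 = $708.15
Gross pay = $1,841.19 + $708.15 = $2,549.34
Dependent care FSA: $27.98
Taxable wages = $2,549.34 − $27.98 = $2,521.36
Federal income tax: $2,521.36 × 0.2 = $504.27
City income tax: $2,521.36 × 0.0057 = $14.37
Paid family leave insurance: $2,549.34 × 0.004 = $10.20
SDI: $2,549.34 × 0.0118 = $30.08
Social Security (OASDI): $2,549.34 × 0.0684 = $174.37
Union dues: $2,549.34 × 0.0425 = $108.35
Total deductions = $27.98 + $504.27 + $14.37 + $10.20 + $30.08 + $174.37 + $108.35 = $869.62
Net pay = $2,549.34 − $869.62 = $1,679.72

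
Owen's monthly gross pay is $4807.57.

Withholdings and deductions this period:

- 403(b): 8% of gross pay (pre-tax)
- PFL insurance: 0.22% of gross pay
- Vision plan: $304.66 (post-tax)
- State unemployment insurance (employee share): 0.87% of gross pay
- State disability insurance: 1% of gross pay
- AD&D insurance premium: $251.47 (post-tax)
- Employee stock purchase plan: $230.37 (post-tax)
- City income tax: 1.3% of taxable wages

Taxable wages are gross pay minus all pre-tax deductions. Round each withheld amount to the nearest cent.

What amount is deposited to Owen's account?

$3478.47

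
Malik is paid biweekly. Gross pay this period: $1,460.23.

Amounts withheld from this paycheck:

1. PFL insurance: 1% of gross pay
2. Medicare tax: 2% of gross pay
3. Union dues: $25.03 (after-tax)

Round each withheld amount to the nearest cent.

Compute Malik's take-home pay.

$1,391.40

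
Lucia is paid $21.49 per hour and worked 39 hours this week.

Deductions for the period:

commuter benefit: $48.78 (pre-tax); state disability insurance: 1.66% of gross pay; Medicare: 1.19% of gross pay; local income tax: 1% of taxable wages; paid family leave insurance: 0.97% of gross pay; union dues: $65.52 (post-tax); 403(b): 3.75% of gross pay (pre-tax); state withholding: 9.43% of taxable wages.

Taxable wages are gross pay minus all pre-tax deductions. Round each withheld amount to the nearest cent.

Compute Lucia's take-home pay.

$581.32

Gross pay: 39 × $21.49 = $838.11
403(b): $838.11 × 0.0375 = $31.43
Commuter benefit: $48.78
Pre-tax total = $31.43 + $48.78 = $80.21
Taxable wages = $838.11 − $80.21 = $757.90
Local income tax: $757.90 × 0.01 = $7.58
State withholding: $757.90 × 0.0943 = $71.47
Paid family leave insurance: $838.11 × 0.0097 = $8.13
State disability insurance: $838.11 × 0.0166 = $13.91
Medicare: $838.11 × 0.0119 = $9.97
Union dues: $65.52
Total deductions = $31.43 + $48.78 + $7.58 + $71.47 + $8.13 + $13.91 + $9.97 + $65.52 = $256.79
Net pay = $838.11 − $256.79 = $581.32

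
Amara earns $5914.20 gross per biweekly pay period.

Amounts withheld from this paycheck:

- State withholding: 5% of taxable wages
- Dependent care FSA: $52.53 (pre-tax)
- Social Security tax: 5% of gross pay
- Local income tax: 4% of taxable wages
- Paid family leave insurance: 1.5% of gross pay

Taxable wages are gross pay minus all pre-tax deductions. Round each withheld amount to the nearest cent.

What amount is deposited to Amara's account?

$4949.70

Dependent care FSA: $52.53
Taxable wages = $5914.20 − $52.53 = $5861.67
State withholding: $5861.67 × 0.05 = $293.08
Local income tax: $5861.67 × 0.04 = $234.47
Social Security tax: $5914.20 × 0.05 = $295.71
Paid family leave insurance: $5914.20 × 0.015 = $88.71
Total deductions = $52.53 + $293.08 + $234.47 + $295.71 + $88.71 = $964.50
Net pay = $5914.20 − $964.50 = $4949.70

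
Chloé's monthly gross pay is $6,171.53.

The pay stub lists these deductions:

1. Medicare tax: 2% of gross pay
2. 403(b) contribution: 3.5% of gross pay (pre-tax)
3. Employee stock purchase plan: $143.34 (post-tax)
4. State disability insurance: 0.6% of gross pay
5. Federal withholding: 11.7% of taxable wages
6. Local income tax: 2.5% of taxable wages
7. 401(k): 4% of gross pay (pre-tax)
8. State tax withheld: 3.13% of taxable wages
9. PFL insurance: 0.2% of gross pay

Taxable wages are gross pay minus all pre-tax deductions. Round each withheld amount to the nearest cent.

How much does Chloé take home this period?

$4,403.22

401(k): $6,171.53 × 0.04 = $246.86
403(b) contribution: $6,171.53 × 0.035 = $216.00
Pre-tax total = $246.86 + $216.00 = $462.86
Taxable wages = $6,171.53 − $462.86 = $5,708.67
Local income tax: $5,708.67 × 0.025 = $142.72
State tax withheld: $5,708.67 × 0.0313 = $178.68
Federal withholding: $5,708.67 × 0.117 = $667.91
State disability insurance: $6,171.53 × 0.006 = $37.03
Medicare tax: $6,171.53 × 0.02 = $123.43
PFL insurance: $6,171.53 × 0.002 = $12.34
Employee stock purchase plan: $143.34
Total deductions = $246.86 + $216.00 + $142.72 + $178.68 + $667.91 + $37.03 + $123.43 + $12.34 + $143.34 = $1,768.31
Net pay = $6,171.53 − $1,768.31 = $4,403.22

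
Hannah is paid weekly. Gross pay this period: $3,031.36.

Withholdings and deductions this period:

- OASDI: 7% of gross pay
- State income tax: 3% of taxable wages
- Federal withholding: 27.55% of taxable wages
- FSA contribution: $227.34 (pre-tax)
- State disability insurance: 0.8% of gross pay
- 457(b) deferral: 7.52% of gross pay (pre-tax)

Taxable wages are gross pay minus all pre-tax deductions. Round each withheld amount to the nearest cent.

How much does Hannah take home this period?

FSA contribution: $227.34
457(b) deferral: $3,031.36 × 0.0752 = $227.96
Pre-tax total = $227.34 + $227.96 = $455.30
Taxable wages = $3,031.36 − $455.30 = $2,576.06
Federal withholding: $2,576.06 × 0.2755 = $709.70
State income tax: $2,576.06 × 0.03 = $77.28
State disability insurance: $3,031.36 × 0.008 = $24.25
OASDI: $3,031.36 × 0.07 = $212.20
Total deductions = $227.34 + $227.96 + $709.70 + $77.28 + $24.25 + $212.20 = $1,478.73
Net pay = $3,031.36 − $1,478.73 = $1,552.63

$1,552.63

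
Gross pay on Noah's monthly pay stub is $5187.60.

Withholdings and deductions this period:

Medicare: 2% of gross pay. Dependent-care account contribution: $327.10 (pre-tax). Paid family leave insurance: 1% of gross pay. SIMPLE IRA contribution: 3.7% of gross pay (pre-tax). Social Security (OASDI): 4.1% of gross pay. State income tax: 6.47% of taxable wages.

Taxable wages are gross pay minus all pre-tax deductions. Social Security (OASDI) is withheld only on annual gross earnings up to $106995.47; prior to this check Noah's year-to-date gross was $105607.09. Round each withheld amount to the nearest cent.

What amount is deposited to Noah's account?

SIMPLE IRA contribution: $5187.60 × 0.037 = $191.94
Dependent-care account contribution: $327.10
Pre-tax total = $191.94 + $327.10 = $519.04
Taxable wages = $5187.60 − $519.04 = $4668.56
State income tax: $4668.56 × 0.0647 = $302.06
Social Security (OASDI): only $106995.47 − $105607.09 = $1388.38 of this check is subject → $1388.38 × 0.041 = $56.92
Medicare: $5187.60 × 0.02 = $103.75
Paid family leave insurance: $5187.60 × 0.01 = $51.88
Total deductions = $191.94 + $327.10 + $302.06 + $56.92 + $103.75 + $51.88 = $1033.65
Net pay = $5187.60 − $1033.65 = $4153.95

$4153.95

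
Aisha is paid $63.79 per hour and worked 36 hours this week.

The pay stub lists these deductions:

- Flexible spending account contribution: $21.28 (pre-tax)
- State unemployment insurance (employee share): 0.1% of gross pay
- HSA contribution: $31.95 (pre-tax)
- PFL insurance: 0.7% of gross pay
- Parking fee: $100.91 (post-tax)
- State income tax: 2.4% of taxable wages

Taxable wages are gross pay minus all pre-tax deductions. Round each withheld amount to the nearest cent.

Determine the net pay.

$2,070.08

Gross pay: 36 × $63.79 = $2,296.44
HSA contribution: $31.95
Flexible spending account contribution: $21.28
Pre-tax total = $31.95 + $21.28 = $53.23
Taxable wages = $2,296.44 − $53.23 = $2,243.21
State income tax: $2,243.21 × 0.024 = $53.84
PFL insurance: $2,296.44 × 0.007 = $16.08
State unemployment insurance (employee share): $2,296.44 × 0.001 = $2.30
Parking fee: $100.91
Total deductions = $31.95 + $21.28 + $53.84 + $16.08 + $2.30 + $100.91 = $226.36
Net pay = $2,296.44 − $226.36 = $2,070.08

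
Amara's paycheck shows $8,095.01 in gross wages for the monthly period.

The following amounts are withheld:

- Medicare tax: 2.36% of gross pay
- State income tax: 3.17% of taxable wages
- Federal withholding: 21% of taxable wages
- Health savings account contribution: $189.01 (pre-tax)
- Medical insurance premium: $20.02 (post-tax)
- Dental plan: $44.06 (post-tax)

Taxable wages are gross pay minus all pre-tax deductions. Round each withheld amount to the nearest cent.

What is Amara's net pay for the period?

$5,740.00

Health savings account contribution: $189.01
Taxable wages = $8,095.01 − $189.01 = $7,906.00
State income tax: $7,906.00 × 0.0317 = $250.62
Federal withholding: $7,906.00 × 0.21 = $1,660.26
Medicare tax: $8,095.01 × 0.0236 = $191.04
Medical insurance premium: $20.02
Dental plan: $44.06
Total deductions = $189.01 + $250.62 + $1,660.26 + $191.04 + $20.02 + $44.06 = $2,355.01
Net pay = $8,095.01 − $2,355.01 = $5,740.00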